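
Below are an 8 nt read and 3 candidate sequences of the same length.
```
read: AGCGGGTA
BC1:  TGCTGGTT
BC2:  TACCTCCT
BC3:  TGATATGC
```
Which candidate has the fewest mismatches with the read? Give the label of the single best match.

BC1 differs at 3 bases; BC2 differs at 7 bases; BC3 differs at 7 bases. The closest is BC1.

BC1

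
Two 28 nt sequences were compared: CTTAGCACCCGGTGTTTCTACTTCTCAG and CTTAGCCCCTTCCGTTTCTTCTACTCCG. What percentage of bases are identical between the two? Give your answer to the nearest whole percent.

71%

Mismatches at positions 7, 10, 11, 12, 13, 20, 23, 27 (1-based): 8 of 28.
Identical positions: 20/28 = 71.43% → 71%.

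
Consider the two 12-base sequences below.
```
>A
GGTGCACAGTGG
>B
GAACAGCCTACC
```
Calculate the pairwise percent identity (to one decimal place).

16.7%

Mismatches at positions 2, 3, 4, 5, 6, 8, 9, 10, 11, 12 (1-based): 10 of 12.
Identical positions: 2/12 = 16.67% → 16.7%.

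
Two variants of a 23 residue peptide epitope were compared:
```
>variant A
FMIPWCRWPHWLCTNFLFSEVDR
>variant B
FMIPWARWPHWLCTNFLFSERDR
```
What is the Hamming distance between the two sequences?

2

Mismatches (1-based): residue 6: C→A; residue 21: V→R.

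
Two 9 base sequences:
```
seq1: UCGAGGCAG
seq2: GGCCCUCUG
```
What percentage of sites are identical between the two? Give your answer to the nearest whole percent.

22%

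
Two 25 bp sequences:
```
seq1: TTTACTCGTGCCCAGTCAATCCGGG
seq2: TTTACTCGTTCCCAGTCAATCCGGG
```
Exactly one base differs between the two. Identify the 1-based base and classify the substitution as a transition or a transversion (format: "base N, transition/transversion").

The sequences differ only at base 10: G→T (purine→pyrimidine), a transversion.

base 10, transversion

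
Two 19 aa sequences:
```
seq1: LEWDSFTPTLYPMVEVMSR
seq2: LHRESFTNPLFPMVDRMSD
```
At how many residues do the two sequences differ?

Comparing position by position, 9 residues differ: 2 (E/H), 3 (W/R), 4 (D/E), 8 (P/N), 9 (T/P), 11 (Y/F), 15 (E/D), 16 (V/R), 19 (R/D).

9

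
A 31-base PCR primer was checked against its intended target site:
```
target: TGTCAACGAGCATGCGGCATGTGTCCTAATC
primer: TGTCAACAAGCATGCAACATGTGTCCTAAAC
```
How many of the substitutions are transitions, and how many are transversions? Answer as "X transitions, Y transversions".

Transitions (purine↔purine or pyrimidine↔pyrimidine): 8 G→A, 16 G→A, 17 G→A.
Transversions (purine↔pyrimidine): 30 T→A.

3 transitions, 1 transversion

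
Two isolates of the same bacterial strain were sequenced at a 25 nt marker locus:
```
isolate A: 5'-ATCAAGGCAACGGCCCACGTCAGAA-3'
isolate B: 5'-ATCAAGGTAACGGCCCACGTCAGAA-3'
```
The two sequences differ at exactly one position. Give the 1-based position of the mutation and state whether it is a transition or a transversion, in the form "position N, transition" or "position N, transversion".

position 8, transition

The sequences differ only at position 8: C→T (pyrimidine→pyrimidine), a transition.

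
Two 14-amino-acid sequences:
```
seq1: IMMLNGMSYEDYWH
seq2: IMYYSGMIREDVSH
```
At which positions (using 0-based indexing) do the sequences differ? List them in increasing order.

2, 3, 4, 7, 8, 11, 12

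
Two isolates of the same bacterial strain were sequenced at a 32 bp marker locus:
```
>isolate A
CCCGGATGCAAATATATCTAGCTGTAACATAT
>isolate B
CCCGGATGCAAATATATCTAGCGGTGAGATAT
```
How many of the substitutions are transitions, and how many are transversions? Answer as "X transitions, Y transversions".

1 transition, 2 transversions

Mismatches (1-based):
position 23: T→G (pyrimidine→purine, transversion)
position 26: A→G (purine→purine, transition)
position 28: C→G (pyrimidine→purine, transversion)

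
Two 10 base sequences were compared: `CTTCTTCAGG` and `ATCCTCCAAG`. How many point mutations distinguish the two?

Comparing position by position, 4 sites differ: 1 (C/A), 3 (T/C), 6 (T/C), 9 (G/A).

4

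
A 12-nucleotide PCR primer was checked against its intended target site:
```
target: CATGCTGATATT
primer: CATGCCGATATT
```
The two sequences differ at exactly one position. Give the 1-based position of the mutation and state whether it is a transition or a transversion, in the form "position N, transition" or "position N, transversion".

Position 6 changes T→C. T is a pyrimidine and C is a pyrimidine, so this is a transition.

position 6, transition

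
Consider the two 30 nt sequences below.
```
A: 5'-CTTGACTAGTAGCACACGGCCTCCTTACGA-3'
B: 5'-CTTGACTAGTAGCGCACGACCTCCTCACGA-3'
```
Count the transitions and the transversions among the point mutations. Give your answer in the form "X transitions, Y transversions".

Mismatches (1-based):
position 14: A→G (purine→purine, transition)
position 19: G→A (purine→purine, transition)
position 26: T→C (pyrimidine→pyrimidine, transition)

3 transitions, 0 transversions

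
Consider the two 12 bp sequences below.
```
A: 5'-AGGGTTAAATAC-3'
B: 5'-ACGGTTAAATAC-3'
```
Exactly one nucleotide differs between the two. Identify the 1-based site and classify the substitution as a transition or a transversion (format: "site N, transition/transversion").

The sequences differ only at site 2: G→C (purine→pyrimidine), a transversion.

site 2, transversion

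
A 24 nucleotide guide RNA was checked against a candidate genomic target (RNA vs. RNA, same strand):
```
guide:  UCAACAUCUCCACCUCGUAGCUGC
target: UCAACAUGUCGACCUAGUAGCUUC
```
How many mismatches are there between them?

4

Comparing position by position, 4 bases differ: 8 (C/G), 11 (C/G), 16 (C/A), 23 (G/U).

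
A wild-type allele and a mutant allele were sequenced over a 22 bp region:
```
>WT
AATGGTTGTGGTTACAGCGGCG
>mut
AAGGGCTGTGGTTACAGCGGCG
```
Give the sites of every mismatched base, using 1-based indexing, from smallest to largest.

Differences at site 3 (T→G), site 6 (T→C).

3, 6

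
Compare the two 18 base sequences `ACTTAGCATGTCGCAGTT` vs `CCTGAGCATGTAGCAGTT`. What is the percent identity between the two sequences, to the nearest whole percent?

Mismatches at positions 1, 4, 12 (1-based): 3 of 18.
Identical positions: 15/18 = 83.33% → 83%.

83%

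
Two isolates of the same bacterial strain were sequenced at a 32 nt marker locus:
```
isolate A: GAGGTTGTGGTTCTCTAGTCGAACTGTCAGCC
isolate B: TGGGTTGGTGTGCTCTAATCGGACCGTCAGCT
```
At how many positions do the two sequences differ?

Comparing position by position, 9 positions differ: 1 (G/T), 2 (A/G), 8 (T/G), 9 (G/T), 12 (T/G), 18 (G/A), 22 (A/G), 25 (T/C), 32 (C/T).

9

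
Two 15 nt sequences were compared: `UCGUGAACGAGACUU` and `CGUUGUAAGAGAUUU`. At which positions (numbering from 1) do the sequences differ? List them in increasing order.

1, 2, 3, 6, 8, 13

Differences at position 1 (U→C), position 2 (C→G), position 3 (G→U), position 6 (A→U), position 8 (C→A), position 13 (C→U).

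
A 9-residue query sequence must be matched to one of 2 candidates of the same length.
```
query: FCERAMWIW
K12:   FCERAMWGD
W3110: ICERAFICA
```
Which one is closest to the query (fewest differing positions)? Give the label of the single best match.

K12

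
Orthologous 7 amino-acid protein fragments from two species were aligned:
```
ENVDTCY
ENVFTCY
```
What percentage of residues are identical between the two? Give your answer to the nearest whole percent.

1 position differs (4), so 6 of 7 match: 6/7 = 85.71%.

86%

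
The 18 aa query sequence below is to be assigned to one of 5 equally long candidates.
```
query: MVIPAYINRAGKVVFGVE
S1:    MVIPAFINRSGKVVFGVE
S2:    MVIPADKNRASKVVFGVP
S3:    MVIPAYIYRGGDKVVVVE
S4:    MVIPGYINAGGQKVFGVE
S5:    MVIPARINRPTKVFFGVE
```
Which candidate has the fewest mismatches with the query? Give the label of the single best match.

Hamming distances to query — S1: 2; S2: 4; S3: 6; S4: 5; S5: 4.
Smallest is S1 with 2 mismatches.

S1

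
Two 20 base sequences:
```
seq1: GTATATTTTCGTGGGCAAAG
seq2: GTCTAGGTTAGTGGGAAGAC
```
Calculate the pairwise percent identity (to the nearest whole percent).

7 positions differ (3, 6, 7, 10, 16, 18, 20), so 13 of 20 match: 13/20 = 65%.

65%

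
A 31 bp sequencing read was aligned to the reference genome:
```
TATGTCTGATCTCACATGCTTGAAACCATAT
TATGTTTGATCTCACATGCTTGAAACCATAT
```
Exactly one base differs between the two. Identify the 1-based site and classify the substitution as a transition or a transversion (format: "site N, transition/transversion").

site 6, transition

The sequences differ only at site 6: C→T (pyrimidine→pyrimidine), a transition.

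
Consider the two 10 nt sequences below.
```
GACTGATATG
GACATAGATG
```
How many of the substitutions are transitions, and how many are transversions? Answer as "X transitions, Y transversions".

Transitions (purine↔purine or pyrimidine↔pyrimidine): none.
Transversions (purine↔pyrimidine): 4 T→A, 5 G→T, 7 T→G.

0 transitions, 3 transversions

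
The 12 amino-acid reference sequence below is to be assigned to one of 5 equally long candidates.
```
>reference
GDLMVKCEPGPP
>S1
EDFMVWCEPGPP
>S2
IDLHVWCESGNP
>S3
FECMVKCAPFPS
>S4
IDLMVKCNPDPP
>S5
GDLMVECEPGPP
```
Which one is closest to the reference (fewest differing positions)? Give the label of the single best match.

S5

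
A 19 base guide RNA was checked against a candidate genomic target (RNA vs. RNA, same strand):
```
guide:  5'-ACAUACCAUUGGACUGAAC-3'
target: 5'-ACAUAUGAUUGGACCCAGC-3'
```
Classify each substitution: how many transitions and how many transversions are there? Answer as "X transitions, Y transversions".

3 transitions, 2 transversions

Mismatches (1-based):
base 6: C→U (pyrimidine→pyrimidine, transition)
base 7: C→G (pyrimidine→purine, transversion)
base 15: U→C (pyrimidine→pyrimidine, transition)
base 16: G→C (purine→pyrimidine, transversion)
base 18: A→G (purine→purine, transition)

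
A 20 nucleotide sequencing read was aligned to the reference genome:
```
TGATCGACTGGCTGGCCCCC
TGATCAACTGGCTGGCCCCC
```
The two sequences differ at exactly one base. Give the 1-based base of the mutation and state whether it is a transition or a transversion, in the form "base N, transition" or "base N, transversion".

Base 6 changes G→A. G is a purine and A is a purine, so this is a transition.

base 6, transition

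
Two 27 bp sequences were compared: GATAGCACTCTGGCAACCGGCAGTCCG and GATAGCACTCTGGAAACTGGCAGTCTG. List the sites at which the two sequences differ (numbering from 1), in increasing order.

Scanning 1-based: 14: C/A; 18: C/T; 26: C/T.

14, 18, 26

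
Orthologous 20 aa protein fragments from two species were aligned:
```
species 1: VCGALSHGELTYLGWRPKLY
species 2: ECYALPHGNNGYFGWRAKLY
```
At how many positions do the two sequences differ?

Comparing position by position, 8 positions differ: 1 (V/E), 3 (G/Y), 6 (S/P), 9 (E/N), 10 (L/N), 11 (T/G), 13 (L/F), 17 (P/A).

8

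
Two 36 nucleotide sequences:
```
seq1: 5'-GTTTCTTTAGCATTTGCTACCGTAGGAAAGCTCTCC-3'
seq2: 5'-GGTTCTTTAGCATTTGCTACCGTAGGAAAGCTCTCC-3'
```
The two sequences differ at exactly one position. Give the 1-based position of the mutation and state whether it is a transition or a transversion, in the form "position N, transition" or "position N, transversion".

position 2, transversion

The sequences differ only at position 2: T→G (pyrimidine→purine), a transversion.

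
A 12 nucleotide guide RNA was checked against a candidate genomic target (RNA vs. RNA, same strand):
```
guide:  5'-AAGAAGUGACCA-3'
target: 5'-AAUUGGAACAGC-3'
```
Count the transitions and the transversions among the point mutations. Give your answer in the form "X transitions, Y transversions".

Mismatches (1-based):
site 3: G→U (purine→pyrimidine, transversion)
site 4: A→U (purine→pyrimidine, transversion)
site 5: A→G (purine→purine, transition)
site 7: U→A (pyrimidine→purine, transversion)
site 8: G→A (purine→purine, transition)
site 9: A→C (purine→pyrimidine, transversion)
site 10: C→A (pyrimidine→purine, transversion)
site 11: C→G (pyrimidine→purine, transversion)
site 12: A→C (purine→pyrimidine, transversion)

2 transitions, 7 transversions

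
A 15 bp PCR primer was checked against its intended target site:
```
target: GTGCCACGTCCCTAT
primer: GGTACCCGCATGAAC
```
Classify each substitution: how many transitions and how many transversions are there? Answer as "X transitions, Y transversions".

Mismatches (1-based):
base 2: T→G (pyrimidine→purine, transversion)
base 3: G→T (purine→pyrimidine, transversion)
base 4: C→A (pyrimidine→purine, transversion)
base 6: A→C (purine→pyrimidine, transversion)
base 9: T→C (pyrimidine→pyrimidine, transition)
base 10: C→A (pyrimidine→purine, transversion)
base 11: C→T (pyrimidine→pyrimidine, transition)
base 12: C→G (pyrimidine→purine, transversion)
base 13: T→A (pyrimidine→purine, transversion)
base 15: T→C (pyrimidine→pyrimidine, transition)

3 transitions, 7 transversions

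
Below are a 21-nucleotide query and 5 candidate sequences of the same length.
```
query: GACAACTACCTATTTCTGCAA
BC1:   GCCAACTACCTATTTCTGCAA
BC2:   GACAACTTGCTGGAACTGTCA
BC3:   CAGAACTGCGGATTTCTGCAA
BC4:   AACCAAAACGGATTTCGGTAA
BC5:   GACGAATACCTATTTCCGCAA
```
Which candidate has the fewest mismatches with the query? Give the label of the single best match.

BC1 differs at 1 site; BC2 differs at 8 sites; BC3 differs at 5 sites; BC4 differs at 8 sites; BC5 differs at 3 sites. The closest is BC1.

BC1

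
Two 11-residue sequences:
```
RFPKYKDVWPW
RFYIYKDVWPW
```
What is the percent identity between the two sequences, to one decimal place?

Mismatches at positions 3, 4 (1-based): 2 of 11.
Identical positions: 9/11 = 81.82% → 81.8%.

81.8%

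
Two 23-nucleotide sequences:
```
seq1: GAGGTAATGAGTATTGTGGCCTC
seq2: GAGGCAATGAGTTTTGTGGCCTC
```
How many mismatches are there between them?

2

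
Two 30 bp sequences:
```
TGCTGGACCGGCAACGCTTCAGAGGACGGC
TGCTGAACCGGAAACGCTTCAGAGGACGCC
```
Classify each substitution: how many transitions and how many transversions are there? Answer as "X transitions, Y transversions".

Transitions (purine↔purine or pyrimidine↔pyrimidine): 6 G→A.
Transversions (purine↔pyrimidine): 12 C→A, 29 G→C.

1 transition, 2 transversions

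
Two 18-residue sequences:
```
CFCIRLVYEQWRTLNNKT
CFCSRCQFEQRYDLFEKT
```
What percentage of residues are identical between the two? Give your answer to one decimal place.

Mismatches at positions 4, 6, 7, 8, 11, 12, 13, 15, 16 (1-based): 9 of 18.
Identical positions: 9/18 = 50% → 50.0%.

50.0%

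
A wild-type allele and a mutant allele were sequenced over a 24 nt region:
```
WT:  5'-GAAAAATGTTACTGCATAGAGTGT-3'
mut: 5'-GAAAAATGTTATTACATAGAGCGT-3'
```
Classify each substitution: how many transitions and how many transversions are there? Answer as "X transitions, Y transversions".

Transitions (purine↔purine or pyrimidine↔pyrimidine): 12 C→T, 14 G→A, 22 T→C.
Transversions (purine↔pyrimidine): none.

3 transitions, 0 transversions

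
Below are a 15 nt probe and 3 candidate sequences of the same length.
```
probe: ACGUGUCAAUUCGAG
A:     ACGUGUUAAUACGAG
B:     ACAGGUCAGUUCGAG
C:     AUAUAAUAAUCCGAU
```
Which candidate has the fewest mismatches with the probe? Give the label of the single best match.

A differs at 2 bases; B differs at 3 bases; C differs at 7 bases. The closest is A.

A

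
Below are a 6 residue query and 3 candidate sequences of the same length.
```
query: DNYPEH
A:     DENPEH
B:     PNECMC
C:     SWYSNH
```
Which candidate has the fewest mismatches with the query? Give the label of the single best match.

A

Hamming distances to query — A: 2; B: 5; C: 4.
Smallest is A with 2 mismatches.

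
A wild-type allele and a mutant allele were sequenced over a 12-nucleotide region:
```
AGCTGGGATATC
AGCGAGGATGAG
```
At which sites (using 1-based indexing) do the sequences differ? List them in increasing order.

4, 5, 10, 11, 12

Scanning 1-based: 4: T/G; 5: G/A; 10: A/G; 11: T/A; 12: C/G.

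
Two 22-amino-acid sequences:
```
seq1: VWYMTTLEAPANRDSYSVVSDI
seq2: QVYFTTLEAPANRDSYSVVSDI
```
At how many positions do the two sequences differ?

Mismatches (1-based): position 1: V→Q; position 2: W→V; position 4: M→F.

3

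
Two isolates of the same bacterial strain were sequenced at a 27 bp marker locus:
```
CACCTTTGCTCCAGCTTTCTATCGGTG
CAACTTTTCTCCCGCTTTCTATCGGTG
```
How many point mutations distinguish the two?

Comparing position by position, 3 positions differ: 3 (C/A), 8 (G/T), 13 (A/C).

3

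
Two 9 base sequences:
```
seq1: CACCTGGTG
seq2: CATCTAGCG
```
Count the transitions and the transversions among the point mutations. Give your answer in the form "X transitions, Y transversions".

3 transitions, 0 transversions

Transitions (purine↔purine or pyrimidine↔pyrimidine): 3 C→T, 6 G→A, 8 T→C.
Transversions (purine↔pyrimidine): none.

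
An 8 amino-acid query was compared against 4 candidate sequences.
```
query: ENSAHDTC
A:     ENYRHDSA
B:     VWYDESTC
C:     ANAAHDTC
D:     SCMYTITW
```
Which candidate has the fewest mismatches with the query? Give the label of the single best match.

C

Hamming distances to query — A: 4; B: 6; C: 2; D: 7.
Smallest is C with 2 mismatches.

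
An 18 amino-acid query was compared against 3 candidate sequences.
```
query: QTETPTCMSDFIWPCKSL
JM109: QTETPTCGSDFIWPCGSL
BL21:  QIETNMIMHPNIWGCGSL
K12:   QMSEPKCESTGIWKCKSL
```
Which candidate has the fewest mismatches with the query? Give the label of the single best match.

JM109

JM109 differs at 2 positions; BL21 differs at 9 positions; K12 differs at 8 positions. The closest is JM109.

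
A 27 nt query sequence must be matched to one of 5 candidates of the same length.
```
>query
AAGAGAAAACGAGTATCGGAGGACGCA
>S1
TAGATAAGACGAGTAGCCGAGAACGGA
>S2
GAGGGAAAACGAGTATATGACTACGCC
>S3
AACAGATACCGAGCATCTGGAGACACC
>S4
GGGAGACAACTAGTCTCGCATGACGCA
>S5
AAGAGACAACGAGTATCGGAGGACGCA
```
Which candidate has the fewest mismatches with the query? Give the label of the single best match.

S5

Hamming distances to query — S1: 7; S2: 7; S3: 9; S4: 7; S5: 1.
Smallest is S5 with 1 mismatch.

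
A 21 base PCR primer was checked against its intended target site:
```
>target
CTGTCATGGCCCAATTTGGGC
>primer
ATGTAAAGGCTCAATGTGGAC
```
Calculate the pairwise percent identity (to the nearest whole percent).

71%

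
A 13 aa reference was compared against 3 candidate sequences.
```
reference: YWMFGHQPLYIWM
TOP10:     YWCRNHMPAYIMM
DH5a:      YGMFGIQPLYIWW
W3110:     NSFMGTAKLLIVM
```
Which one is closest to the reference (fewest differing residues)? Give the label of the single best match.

DH5a

TOP10 differs at 6 residues; DH5a differs at 3 residues; W3110 differs at 9 residues. The closest is DH5a.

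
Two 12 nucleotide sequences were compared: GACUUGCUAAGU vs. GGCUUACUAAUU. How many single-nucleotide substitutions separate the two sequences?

Mismatches (1-based): base 2: A→G; base 6: G→A; base 11: G→U.

3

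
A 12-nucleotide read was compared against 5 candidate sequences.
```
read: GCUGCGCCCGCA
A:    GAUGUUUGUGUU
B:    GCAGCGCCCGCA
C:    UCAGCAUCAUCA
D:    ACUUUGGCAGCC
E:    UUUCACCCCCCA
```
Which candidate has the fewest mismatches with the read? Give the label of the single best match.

B

A differs at 8 positions; B differs at 1 position; C differs at 6 positions; D differs at 6 positions; E differs at 6 positions. The closest is B.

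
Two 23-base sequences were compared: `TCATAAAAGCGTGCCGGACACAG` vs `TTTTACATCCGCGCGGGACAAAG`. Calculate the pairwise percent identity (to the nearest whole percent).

8 positions differ (2, 3, 6, 8, 9, 12, 15, 21), so 15 of 23 match: 15/23 = 65.22%.

65%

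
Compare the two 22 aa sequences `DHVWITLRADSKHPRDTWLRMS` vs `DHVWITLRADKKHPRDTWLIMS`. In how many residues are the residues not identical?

Comparing position by position, 2 residues differ: 11 (S/K), 20 (R/I).

2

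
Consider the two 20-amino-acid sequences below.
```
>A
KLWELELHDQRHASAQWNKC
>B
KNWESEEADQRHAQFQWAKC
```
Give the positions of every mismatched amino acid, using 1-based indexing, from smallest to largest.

2, 5, 7, 8, 14, 15, 18

Scanning 1-based: 2: L/N; 5: L/S; 7: L/E; 8: H/A; 14: S/Q; 15: A/F; 18: N/A.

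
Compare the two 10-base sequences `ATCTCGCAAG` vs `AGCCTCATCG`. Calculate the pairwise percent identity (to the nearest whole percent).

Mismatches at positions 2, 4, 5, 6, 7, 8, 9 (1-based): 7 of 10.
Identical positions: 3/10 = 30% → 30%.

30%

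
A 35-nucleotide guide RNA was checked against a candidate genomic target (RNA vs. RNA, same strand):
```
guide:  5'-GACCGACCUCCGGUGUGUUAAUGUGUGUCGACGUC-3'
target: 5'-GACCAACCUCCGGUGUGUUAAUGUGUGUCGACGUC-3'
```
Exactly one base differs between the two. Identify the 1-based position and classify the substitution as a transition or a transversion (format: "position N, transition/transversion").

position 5, transition

The sequences differ only at position 5: G→A (purine→purine), a transition.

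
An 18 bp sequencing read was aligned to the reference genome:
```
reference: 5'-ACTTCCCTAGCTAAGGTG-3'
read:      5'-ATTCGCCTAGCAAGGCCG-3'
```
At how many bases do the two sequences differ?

7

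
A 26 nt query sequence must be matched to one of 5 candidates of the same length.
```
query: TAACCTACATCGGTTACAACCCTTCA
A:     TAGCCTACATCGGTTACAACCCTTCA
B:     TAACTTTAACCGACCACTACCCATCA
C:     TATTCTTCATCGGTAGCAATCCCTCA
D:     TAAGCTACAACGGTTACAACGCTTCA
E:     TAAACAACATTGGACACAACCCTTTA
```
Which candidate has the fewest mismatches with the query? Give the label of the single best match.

A

Hamming distances to query — A: 1; B: 9; C: 7; D: 3; E: 6.
Smallest is A with 1 mismatch.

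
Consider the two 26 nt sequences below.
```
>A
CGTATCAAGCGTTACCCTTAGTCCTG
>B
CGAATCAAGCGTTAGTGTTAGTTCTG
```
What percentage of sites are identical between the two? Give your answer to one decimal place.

80.8%

5 positions differ (3, 15, 16, 17, 23), so 21 of 26 match: 21/26 = 80.77%.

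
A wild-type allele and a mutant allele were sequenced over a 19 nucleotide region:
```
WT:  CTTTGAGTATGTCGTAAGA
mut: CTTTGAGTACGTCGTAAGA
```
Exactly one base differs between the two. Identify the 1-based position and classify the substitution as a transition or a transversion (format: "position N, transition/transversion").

position 10, transition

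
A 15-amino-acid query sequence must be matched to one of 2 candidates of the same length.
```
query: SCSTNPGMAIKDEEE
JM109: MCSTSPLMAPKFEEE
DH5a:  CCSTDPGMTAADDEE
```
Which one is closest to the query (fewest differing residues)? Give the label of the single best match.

JM109

Hamming distances to query — JM109: 5; DH5a: 6.
Smallest is JM109 with 5 mismatches.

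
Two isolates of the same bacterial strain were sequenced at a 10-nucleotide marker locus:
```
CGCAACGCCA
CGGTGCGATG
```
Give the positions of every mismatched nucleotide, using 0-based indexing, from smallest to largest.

Differences at position 2 (C→G), position 3 (A→T), position 4 (A→G), position 7 (C→A), position 8 (C→T), position 9 (A→G).

2, 3, 4, 7, 8, 9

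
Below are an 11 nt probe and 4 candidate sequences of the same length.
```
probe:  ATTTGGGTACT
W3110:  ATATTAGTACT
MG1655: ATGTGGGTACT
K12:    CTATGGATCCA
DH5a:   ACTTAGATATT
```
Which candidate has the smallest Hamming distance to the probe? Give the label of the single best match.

W3110 differs at 3 sites; MG1655 differs at 1 site; K12 differs at 5 sites; DH5a differs at 4 sites. The closest is MG1655.

MG1655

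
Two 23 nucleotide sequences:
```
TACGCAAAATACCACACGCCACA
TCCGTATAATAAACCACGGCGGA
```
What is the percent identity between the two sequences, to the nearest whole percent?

Mismatches at positions 2, 5, 7, 12, 13, 14, 19, 21, 22 (1-based): 9 of 23.
Identical positions: 14/23 = 60.87% → 61%.

61%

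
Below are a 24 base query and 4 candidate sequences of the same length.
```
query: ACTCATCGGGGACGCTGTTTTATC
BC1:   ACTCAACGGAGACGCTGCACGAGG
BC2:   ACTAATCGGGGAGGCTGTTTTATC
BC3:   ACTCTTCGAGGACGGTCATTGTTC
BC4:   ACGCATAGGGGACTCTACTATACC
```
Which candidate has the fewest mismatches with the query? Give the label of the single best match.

BC2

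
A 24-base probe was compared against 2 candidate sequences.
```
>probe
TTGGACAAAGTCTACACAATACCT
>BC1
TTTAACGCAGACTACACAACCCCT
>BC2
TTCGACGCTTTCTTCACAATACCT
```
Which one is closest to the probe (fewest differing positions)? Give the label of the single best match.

BC1 differs at 7 positions; BC2 differs at 6 positions. The closest is BC2.

BC2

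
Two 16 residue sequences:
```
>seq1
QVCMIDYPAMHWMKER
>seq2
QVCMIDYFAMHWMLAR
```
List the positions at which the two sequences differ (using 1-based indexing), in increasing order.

Scanning 1-based: 8: P/F; 14: K/L; 15: E/A.

8, 14, 15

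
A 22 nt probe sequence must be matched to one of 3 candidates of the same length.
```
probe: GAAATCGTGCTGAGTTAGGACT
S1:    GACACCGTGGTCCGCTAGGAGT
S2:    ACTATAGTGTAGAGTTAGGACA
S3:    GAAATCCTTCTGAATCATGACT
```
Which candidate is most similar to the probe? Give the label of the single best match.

S3

S1 differs at 7 bases; S2 differs at 7 bases; S3 differs at 5 bases. The closest is S3.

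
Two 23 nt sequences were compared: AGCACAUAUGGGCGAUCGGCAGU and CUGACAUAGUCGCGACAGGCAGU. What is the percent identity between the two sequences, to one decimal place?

65.2%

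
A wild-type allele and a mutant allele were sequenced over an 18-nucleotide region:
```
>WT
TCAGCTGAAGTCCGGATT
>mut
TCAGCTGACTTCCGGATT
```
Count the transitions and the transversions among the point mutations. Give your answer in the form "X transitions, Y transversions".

Mismatches (1-based):
position 9: A→C (purine→pyrimidine, transversion)
position 10: G→T (purine→pyrimidine, transversion)

0 transitions, 2 transversions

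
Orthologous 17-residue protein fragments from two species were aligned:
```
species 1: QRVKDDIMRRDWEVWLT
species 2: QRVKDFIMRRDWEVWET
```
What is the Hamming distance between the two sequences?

2

Mismatches (1-based): position 6: D→F; position 16: L→E.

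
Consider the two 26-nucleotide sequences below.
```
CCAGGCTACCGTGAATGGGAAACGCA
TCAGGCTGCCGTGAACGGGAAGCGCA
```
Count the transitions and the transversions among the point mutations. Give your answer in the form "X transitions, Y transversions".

4 transitions, 0 transversions

Transitions (purine↔purine or pyrimidine↔pyrimidine): 1 C→T, 8 A→G, 16 T→C, 22 A→G.
Transversions (purine↔pyrimidine): none.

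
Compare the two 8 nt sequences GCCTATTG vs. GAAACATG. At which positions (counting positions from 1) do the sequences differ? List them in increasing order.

Scanning 1-based: 2: C/A; 3: C/A; 4: T/A; 5: A/C; 6: T/A.

2, 3, 4, 5, 6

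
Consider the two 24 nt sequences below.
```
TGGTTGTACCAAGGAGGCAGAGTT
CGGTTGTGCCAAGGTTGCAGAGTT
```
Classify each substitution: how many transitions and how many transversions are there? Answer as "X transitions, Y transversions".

2 transitions, 2 transversions

Mismatches (1-based):
position 1: T→C (pyrimidine→pyrimidine, transition)
position 8: A→G (purine→purine, transition)
position 15: A→T (purine→pyrimidine, transversion)
position 16: G→T (purine→pyrimidine, transversion)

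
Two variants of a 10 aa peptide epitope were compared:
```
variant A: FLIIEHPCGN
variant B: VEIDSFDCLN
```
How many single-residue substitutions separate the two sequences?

The sequences differ at positions 1, 2, 4, 5, 6, 7, 9 (1-based) — 7 in total.

7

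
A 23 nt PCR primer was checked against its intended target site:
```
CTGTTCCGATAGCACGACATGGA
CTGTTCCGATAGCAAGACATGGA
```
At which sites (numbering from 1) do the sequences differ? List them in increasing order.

Scanning 1-based: 15: C/A.

15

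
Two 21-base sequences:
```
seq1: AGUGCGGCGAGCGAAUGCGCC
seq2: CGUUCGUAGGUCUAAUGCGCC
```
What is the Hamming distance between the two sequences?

The sequences differ at bases 1, 4, 7, 8, 10, 11, 13 (1-based) — 7 in total.

7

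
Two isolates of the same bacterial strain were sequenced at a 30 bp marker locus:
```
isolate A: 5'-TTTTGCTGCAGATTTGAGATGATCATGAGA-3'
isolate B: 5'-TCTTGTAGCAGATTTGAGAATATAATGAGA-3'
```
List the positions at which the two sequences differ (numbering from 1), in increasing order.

Differences at position 2 (T→C), position 6 (C→T), position 7 (T→A), position 20 (T→A), position 21 (G→T), position 24 (C→A).

2, 6, 7, 20, 21, 24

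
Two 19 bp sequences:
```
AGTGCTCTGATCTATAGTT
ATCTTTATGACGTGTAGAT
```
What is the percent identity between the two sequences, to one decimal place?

Mismatches at positions 2, 3, 4, 5, 7, 11, 12, 14, 18 (1-based): 9 of 19.
Identical positions: 10/19 = 52.63% → 52.6%.

52.6%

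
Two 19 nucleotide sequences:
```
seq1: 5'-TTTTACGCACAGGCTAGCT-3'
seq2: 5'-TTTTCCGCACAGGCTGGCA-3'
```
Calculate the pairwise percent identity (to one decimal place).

84.2%

3 positions differ (5, 16, 19), so 16 of 19 match: 16/19 = 84.21%.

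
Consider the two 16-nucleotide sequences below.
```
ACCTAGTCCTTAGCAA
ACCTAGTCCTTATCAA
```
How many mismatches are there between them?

1

Comparing position by position, 1 base differs: 13 (G/T).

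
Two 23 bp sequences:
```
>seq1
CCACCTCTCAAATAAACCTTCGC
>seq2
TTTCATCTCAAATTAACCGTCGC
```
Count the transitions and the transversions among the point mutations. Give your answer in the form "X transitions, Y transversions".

Transitions (purine↔purine or pyrimidine↔pyrimidine): 1 C→T, 2 C→T.
Transversions (purine↔pyrimidine): 3 A→T, 5 C→A, 14 A→T, 19 T→G.

2 transitions, 4 transversions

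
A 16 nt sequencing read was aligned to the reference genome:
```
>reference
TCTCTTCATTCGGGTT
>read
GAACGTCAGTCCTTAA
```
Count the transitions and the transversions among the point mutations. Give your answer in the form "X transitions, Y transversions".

0 transitions, 10 transversions

Transitions (purine↔purine or pyrimidine↔pyrimidine): none.
Transversions (purine↔pyrimidine): 1 T→G, 2 C→A, 3 T→A, 5 T→G, 9 T→G, 12 G→C, 13 G→T, 14 G→T, 15 T→A, 16 T→A.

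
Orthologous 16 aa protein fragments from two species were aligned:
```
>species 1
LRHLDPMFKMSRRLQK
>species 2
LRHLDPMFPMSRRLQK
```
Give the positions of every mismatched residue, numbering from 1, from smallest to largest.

9

Scanning 1-based: 9: K/P.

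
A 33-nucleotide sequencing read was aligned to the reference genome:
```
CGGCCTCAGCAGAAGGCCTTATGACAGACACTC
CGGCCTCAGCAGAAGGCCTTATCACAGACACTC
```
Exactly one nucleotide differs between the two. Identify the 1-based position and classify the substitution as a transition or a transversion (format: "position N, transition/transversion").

Position 23 changes G→C. G is a purine and C is a pyrimidine, so this is a transversion.

position 23, transversion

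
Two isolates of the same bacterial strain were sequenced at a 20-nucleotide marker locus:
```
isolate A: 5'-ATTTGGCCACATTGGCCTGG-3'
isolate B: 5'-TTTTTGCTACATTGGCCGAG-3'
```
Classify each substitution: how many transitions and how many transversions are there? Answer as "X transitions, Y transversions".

2 transitions, 3 transversions

Transitions (purine↔purine or pyrimidine↔pyrimidine): 8 C→T, 19 G→A.
Transversions (purine↔pyrimidine): 1 A→T, 5 G→T, 18 T→G.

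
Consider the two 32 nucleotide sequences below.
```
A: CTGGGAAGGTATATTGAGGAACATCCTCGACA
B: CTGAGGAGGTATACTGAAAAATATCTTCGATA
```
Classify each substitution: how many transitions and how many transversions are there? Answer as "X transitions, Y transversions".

8 transitions, 0 transversions

Mismatches (1-based):
position 4: G→A (purine→purine, transition)
position 6: A→G (purine→purine, transition)
position 14: T→C (pyrimidine→pyrimidine, transition)
position 18: G→A (purine→purine, transition)
position 19: G→A (purine→purine, transition)
position 22: C→T (pyrimidine→pyrimidine, transition)
position 26: C→T (pyrimidine→pyrimidine, transition)
position 31: C→T (pyrimidine→pyrimidine, transition)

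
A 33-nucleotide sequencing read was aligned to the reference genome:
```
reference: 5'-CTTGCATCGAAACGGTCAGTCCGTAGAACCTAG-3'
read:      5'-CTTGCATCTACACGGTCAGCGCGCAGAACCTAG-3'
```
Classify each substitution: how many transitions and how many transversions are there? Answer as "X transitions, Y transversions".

2 transitions, 3 transversions

Transitions (purine↔purine or pyrimidine↔pyrimidine): 20 T→C, 24 T→C.
Transversions (purine↔pyrimidine): 9 G→T, 11 A→C, 21 C→G.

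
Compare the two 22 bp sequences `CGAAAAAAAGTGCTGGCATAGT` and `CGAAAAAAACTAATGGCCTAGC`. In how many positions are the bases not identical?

5

The sequences differ at positions 10, 12, 13, 18, 22 (1-based) — 5 in total.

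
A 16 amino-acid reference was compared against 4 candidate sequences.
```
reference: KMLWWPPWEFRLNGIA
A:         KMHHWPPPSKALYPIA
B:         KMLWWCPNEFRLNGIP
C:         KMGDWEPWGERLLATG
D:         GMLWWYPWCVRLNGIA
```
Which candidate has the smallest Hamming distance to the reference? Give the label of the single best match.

B

A differs at 8 residues; B differs at 3 residues; C differs at 9 residues; D differs at 4 residues. The closest is B.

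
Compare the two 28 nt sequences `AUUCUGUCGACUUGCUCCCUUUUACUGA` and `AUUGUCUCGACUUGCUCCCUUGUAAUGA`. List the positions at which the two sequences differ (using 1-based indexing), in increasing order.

4, 6, 22, 25

Differences at position 4 (C→G), position 6 (G→C), position 22 (U→G), position 25 (C→A).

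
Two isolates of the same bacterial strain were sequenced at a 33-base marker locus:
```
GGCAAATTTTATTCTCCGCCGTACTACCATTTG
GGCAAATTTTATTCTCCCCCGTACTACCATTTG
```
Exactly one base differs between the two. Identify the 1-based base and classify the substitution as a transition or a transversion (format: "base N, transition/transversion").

The sequences differ only at base 18: G→C (purine→pyrimidine), a transversion.

base 18, transversion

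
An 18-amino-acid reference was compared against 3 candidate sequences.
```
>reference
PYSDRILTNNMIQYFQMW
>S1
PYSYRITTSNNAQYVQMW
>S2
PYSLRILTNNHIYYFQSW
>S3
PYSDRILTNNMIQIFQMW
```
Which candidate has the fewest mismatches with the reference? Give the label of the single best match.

Hamming distances to reference — S1: 6; S2: 4; S3: 1.
Smallest is S3 with 1 mismatch.

S3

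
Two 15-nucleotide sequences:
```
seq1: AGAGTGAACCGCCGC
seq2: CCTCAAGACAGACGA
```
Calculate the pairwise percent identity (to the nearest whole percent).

Mismatches at positions 1, 2, 3, 4, 5, 6, 7, 10, 12, 15 (1-based): 10 of 15.
Identical positions: 5/15 = 33.33% → 33%.

33%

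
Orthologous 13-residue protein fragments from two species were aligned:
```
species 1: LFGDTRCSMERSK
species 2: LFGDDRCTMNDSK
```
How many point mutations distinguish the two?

4

The sequences differ at positions 5, 8, 10, 11 (1-based) — 4 in total.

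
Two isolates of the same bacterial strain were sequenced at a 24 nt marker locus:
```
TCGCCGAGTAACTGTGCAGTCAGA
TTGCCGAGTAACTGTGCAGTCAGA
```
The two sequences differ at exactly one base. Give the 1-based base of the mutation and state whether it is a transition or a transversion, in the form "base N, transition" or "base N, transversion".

base 2, transition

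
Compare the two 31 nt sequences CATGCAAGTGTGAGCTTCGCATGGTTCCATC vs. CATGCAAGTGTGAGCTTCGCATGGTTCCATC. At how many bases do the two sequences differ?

0

No positions differ; the sequences are identical.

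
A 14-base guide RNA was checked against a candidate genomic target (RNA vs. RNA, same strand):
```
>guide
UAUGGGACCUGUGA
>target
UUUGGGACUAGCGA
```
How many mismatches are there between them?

4

Mismatches (1-based): base 2: A→U; base 9: C→U; base 10: U→A; base 12: U→C.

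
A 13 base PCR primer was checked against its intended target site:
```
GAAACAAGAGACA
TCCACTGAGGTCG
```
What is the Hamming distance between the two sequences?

9

The sequences differ at bases 1, 2, 3, 6, 7, 8, 9, 11, 13 (1-based) — 9 in total.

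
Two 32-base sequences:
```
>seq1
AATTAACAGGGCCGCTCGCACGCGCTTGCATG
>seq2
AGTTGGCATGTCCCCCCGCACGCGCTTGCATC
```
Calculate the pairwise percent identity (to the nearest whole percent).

75%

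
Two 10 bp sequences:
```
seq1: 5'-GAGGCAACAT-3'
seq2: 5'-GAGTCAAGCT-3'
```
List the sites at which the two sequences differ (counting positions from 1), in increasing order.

Scanning 1-based: 4: G/T; 8: C/G; 9: A/C.

4, 8, 9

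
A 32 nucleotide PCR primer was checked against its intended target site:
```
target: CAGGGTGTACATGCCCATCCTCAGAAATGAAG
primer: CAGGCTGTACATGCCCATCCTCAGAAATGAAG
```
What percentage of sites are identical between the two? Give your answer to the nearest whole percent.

97%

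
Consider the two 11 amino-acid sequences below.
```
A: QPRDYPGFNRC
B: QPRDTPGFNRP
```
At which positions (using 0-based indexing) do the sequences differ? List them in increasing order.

Differences at position 4 (Y→T), position 10 (C→P).

4, 10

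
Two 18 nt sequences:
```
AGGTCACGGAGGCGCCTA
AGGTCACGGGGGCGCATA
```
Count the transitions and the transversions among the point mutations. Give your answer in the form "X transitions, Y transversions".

1 transition, 1 transversion

Transitions (purine↔purine or pyrimidine↔pyrimidine): 10 A→G.
Transversions (purine↔pyrimidine): 16 C→A.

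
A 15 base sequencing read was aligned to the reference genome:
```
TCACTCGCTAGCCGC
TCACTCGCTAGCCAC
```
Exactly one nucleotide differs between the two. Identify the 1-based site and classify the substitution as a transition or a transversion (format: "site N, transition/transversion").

Site 14 changes G→A. G is a purine and A is a purine, so this is a transition.

site 14, transition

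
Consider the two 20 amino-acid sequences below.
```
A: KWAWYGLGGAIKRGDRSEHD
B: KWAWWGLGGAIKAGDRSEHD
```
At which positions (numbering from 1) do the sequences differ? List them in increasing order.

5, 13

Differences at position 5 (Y→W), position 13 (R→A).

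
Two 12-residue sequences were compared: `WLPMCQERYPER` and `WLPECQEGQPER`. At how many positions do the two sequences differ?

Mismatches (1-based): position 4: M→E; position 8: R→G; position 9: Y→Q.

3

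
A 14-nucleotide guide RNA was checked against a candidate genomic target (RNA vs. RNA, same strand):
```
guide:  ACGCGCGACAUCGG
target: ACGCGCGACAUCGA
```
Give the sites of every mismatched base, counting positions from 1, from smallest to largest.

Scanning 1-based: 14: G/A.

14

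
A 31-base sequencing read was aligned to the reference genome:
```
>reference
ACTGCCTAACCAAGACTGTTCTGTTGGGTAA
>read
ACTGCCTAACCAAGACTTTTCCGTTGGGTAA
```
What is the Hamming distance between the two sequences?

The sequences differ at positions 18, 22 (1-based) — 2 in total.

2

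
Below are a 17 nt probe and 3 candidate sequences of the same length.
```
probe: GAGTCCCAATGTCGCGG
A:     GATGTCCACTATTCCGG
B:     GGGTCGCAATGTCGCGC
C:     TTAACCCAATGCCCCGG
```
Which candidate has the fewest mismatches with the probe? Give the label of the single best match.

Hamming distances to probe — A: 7; B: 3; C: 6.
Smallest is B with 3 mismatches.

B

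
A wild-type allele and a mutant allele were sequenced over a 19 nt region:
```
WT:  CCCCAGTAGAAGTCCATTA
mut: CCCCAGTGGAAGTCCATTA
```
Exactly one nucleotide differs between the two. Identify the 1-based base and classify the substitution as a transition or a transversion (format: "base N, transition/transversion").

base 8, transition

Base 8 changes A→G. A is a purine and G is a purine, so this is a transition.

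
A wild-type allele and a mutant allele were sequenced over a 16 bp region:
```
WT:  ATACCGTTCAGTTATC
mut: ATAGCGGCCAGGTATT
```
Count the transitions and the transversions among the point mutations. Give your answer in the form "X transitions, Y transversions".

2 transitions, 3 transversions

Mismatches (1-based):
position 4: C→G (pyrimidine→purine, transversion)
position 7: T→G (pyrimidine→purine, transversion)
position 8: T→C (pyrimidine→pyrimidine, transition)
position 12: T→G (pyrimidine→purine, transversion)
position 16: C→T (pyrimidine→pyrimidine, transition)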